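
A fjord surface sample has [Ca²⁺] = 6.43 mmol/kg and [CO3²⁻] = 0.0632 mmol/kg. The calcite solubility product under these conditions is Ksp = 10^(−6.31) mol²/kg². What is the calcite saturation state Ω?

Ω = 0.830

Ksp = 10^(−6.31) = 4.898×10^-7
Ω = [Ca²⁺][CO3²⁻]/Ksp = (6.43×10^-3)(0.0632×10^-3) / 4.898×10^-7 = 0.830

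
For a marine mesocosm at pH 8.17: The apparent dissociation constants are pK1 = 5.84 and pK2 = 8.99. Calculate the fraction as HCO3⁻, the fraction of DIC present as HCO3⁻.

α₁ = 1 / (1 + [H⁺]/K1 + K2/[H⁺]) = 1 / (1 + 10^-2.33 + 10^-0.82)
   = 1 / (1 + 0.0046774 + 0.15136) = 1/1.1560 = 0.8650

α₁ = 0.865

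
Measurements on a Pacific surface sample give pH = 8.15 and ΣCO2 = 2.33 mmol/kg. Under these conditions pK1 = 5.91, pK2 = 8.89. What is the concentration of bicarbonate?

[HCO3⁻] = 1.96 mmol/kg

α₁ = 1 / (1 + [H⁺]/K1 + K2/[H⁺]) = 1 / (1 + 10^-2.24 + 10^-0.74)
   = 1 / (1 + 0.0057544 + 0.18197) = 1/1.1877 = 0.8419
[HCO3⁻] = α₁ × DIC = 0.8419 × 2.33 = 1.96 mmol/kg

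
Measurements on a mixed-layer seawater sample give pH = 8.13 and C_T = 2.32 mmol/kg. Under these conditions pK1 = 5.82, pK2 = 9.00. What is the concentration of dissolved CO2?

[CO2*] = 9.97 μmol/kg

α₀ = 1 / (1 + K1/[H⁺] + K1K2/[H⁺]²) = 1 / (1 + 10^+2.31 + 10^+1.44)
   = 1 / (1 + 204.17 + 27.542) = 1/232.72 = 0.004297
[CO2*] = α₀ × DIC = 0.004297 × 2.32 = 0.00997 mmol/kg = 9.97 μmol/kg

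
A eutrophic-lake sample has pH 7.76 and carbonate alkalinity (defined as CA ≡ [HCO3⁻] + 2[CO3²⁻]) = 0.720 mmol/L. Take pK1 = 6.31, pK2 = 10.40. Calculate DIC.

CA = [HCO3⁻] + 2[CO3²⁻] = (α₁ + 2α₂)·DIC
At pH 7.76: [H⁺]/K1 = 10^-1.45 = 0.035481, K2/[H⁺] = 10^-2.64 = 0.0022909
α₁ = 1/(1 + 0.035481 + 0.0022909) = 1/1.0378 = 0.9636; α₂ = α₁·K2/[H⁺] = 0.002207
α₁ + 2α₂ = 0.9680
DIC = CA / (α₁ + 2α₂) = 0.720 / 0.9680 = 0.744 mmol/L

DIC = 0.744 mmol/L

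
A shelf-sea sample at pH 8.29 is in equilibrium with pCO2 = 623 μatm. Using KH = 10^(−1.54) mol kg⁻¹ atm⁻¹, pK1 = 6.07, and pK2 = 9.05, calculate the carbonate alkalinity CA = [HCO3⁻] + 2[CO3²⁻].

[CO2*] = KH · pCO2 = 10^(−1.54) × 623×10^-6 = 1.797×10^-5 mol/kg
α₀ = 1/(1 + K1/[H⁺] + K1K2/[H⁺]²) = 1/(1 + 10^+2.22 + 10^+1.46) = 0.005107
DIC = [CO2*]/α₀ = 1.797×10^-5 / 0.005107 = 3.518 mmol/kg
CA = (α₁ + 2α₂)·DIC = (0.8476 + 2×0.1473) × 3.518 = 4.02 mmol/kg

CA = 4.02 mmol/kg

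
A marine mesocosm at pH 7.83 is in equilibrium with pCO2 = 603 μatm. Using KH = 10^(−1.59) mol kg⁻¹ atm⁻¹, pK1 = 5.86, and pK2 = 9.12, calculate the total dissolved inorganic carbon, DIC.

[CO2*] = KH · pCO2 = 10^(−1.59) × 603×10^-6 = 1.550×10^-5 mol/kg
α₀ = 1/(1 + K1/[H⁺] + K1K2/[H⁺]²) = 1/(1 + 10^+1.97 + 10^+0.68) = 0.01009
DIC = [CO2*]/α₀ = 1.550×10^-5 / 0.01009 = 1.54 mmol/kg

DIC = 1.54 mmol/kg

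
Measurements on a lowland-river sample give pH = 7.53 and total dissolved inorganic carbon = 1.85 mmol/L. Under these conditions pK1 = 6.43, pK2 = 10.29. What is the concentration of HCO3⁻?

α₁ = 1 / (1 + [H⁺]/K1 + K2/[H⁺]) = 1 / (1 + 10^-1.10 + 10^-2.76)
   = 1 / (1 + 0.079433 + 0.0017378) = 1/1.0812 = 0.9249
[HCO3⁻] = α₁ × DIC = 0.9249 × 1.85 = 1.71 mmol/L

[HCO3⁻] = 1.71 mmol/L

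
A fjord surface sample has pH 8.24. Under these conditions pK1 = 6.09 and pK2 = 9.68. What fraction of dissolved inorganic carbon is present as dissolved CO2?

α₀ = 1 / (1 + K1/[H⁺] + K1K2/[H⁺]²) = 1 / (1 + 10^+2.15 + 10^+0.71)
   = 1 / (1 + 141.25 + 5.1286) = 1/147.38 = 0.006785

α₀ = 0.00679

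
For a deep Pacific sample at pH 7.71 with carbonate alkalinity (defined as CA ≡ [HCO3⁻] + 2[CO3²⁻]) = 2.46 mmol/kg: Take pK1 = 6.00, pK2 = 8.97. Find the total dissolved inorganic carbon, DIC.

CA = [HCO3⁻] + 2[CO3²⁻] = (α₁ + 2α₂)·DIC
At pH 7.71: [H⁺]/K1 = 10^-1.71 = 0.019498, K2/[H⁺] = 10^-1.26 = 0.054954
α₁ = 1/(1 + 0.019498 + 0.054954) = 1/1.0745 = 0.9307; α₂ = α₁·K2/[H⁺] = 0.05115
α₁ + 2α₂ = 1.0330
DIC = CA / (α₁ + 2α₂) = 2.46 / 1.0330 = 2.38 mmol/kg

DIC = 2.38 mmol/kg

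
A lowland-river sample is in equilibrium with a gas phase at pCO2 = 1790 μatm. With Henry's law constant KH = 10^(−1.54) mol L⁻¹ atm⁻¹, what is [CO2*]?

[CO2*] = 51.6 μmol/L

KH = 10^(−1.54) = 2.884×10^-2 mol L⁻¹ atm⁻¹
[CO2*] = KH · pCO2 = 2.884×10^-2 × 1790×10^-6 atm = 5.16×10^-5 mol/L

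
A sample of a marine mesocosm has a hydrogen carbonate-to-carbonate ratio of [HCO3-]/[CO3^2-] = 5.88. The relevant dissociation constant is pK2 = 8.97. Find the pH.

From K2 = [H⁺][CO3^2-]/[HCO3-]:  pH = pK2 − log₁₀([HCO3-]/[CO3^2-])
log₁₀(5.88) = +0.769
pH = 8.97 − (+0.769) = 8.20

pH = 8.20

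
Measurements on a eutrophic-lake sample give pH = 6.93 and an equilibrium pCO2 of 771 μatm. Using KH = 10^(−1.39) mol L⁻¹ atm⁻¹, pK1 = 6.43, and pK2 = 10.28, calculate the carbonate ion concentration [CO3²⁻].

[CO2*] = KH · pCO2 = 10^(−1.39) × 771×10^-6 = 3.141×10^-5 mol/L
α₀ = 1/(1 + K1/[H⁺] + K1K2/[H⁺]²) = 1/(1 + 10^+0.50 + 10^-2.85) = 0.2402
DIC = [CO2*]/α₀ = 3.141×10^-5 / 0.2402 = 0.1308 mmol/L
[CO3²⁻] = α₂·DIC; α₂ = 0.0003393, so [CO3²⁻] = 0.0003393 × 0.1308 = 4.44×10^-5 mmol/L = 0.0444 μmol/L

[CO3²⁻] = 0.0444 μmol/L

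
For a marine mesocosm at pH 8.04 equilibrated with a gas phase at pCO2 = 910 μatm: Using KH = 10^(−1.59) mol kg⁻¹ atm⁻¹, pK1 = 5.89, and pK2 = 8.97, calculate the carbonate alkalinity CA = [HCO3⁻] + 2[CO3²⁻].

[CO2*] = KH · pCO2 = 10^(−1.59) × 910×10^-6 = 2.339×10^-5 mol/kg
α₀ = 1/(1 + K1/[H⁺] + K1K2/[H⁺]²) = 1/(1 + 10^+2.15 + 10^+1.22) = 0.006295
DIC = [CO2*]/α₀ = 2.339×10^-5 / 0.006295 = 3.716 mmol/kg
CA = (α₁ + 2α₂)·DIC = (0.8892 + 2×0.1045) × 3.716 = 4.08 mmol/kg

CA = 4.08 mmol/kg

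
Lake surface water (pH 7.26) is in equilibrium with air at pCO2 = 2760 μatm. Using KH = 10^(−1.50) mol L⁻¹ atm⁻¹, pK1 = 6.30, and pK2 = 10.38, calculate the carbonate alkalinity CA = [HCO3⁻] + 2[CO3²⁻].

[CO2*] = KH · pCO2 = 10^(−1.50) × 2760×10^-6 = 8.728×10^-5 mol/L
α₀ = 1/(1 + K1/[H⁺] + K1K2/[H⁺]²) = 1/(1 + 10^+0.96 + 10^-2.16) = 0.09875
DIC = [CO2*]/α₀ = 8.728×10^-5 / 0.09875 = 0.8839 mmol/L
CA = (α₁ + 2α₂)·DIC = (0.9006 + 2×0.0006832) × 0.8839 = 0.797 mmol/L

CA = 0.797 mmol/L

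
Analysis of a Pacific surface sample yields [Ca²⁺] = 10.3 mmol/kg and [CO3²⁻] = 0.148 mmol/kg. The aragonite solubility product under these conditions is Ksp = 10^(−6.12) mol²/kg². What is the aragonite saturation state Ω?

Ksp = 10^(−6.12) = 7.586×10^-7
Ω = [Ca²⁺][CO3²⁻]/Ksp = (10.3×10^-3)(0.148×10^-3) / 7.586×10^-7 = 2.01

Ω = 2.01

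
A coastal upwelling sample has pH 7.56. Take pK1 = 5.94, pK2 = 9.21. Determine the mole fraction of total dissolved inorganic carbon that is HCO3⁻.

α₁ = 0.956

α₁ = 1 / (1 + [H⁺]/K1 + K2/[H⁺]) = 1 / (1 + 10^-1.62 + 10^-1.65)
   = 1 / (1 + 0.023988 + 0.022387) = 1/1.0464 = 0.9557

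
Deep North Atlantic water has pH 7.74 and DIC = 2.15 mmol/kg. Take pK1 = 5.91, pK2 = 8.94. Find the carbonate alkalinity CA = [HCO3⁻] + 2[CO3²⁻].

CA = [HCO3⁻] + 2[CO3²⁻] = (α₁ + 2α₂)·DIC
At pH 7.74: [H⁺]/K1 = 10^-1.83 = 0.014791, K2/[H⁺] = 10^-1.20 = 0.063096
α₁ = 1/(1 + 0.014791 + 0.063096) = 1/1.0779 = 0.9277; α₂ = α₁·K2/[H⁺] = 0.05854
α₁ + 2α₂ = 1.0448
CA = 1.0448 × 2.15 = 2.25 mmol/kg

CA = 2.25 mmol/kg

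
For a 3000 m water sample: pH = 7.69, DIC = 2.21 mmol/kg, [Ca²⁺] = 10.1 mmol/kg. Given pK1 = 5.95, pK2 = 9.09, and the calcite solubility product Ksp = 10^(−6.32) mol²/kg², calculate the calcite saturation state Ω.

α₂ = 1 / (1 + [H⁺]/K2 + [H⁺]²/(K1K2)) = 1 / (1 + 10^+1.40 + 10^-0.34)
   = 1 / (1 + 25.119 + 0.45709) = 1/26.576 = 0.03763
[CO3²⁻] = α₂ × DIC = 0.03763 × 2.21 = 0.08316 mmol/kg
Ksp = 10^(−6.32) = 4.786×10^-7
Ω = [Ca²⁺][CO3²⁻]/Ksp = (10.1×10^-3)(8.316×10^-5) / 4.786×10^-7 = 1.75

Ω = 1.75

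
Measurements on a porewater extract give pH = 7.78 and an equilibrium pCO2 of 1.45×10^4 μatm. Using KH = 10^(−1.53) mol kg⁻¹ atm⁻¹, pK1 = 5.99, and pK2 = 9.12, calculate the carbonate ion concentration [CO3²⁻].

[CO2*] = KH · pCO2 = 10^(−1.53) × 1.45×10^4×10^-6 = 4.279×10^-4 mol/kg
α₀ = 1/(1 + K1/[H⁺] + K1K2/[H⁺]²) = 1/(1 + 10^+1.79 + 10^+0.45) = 0.01527
DIC = [CO2*]/α₀ = 4.279×10^-4 / 0.01527 = 28.02 mmol/kg
[CO3²⁻] = α₂·DIC; α₂ = 0.04304, so [CO3²⁻] = 0.04304 × 28.02 = 1.21 mmol/kg

[CO3²⁻] = 1.21 mmol/kg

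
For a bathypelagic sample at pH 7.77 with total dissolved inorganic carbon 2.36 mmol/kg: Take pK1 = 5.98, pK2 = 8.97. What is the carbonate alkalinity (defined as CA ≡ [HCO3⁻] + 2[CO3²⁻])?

CA = [HCO3⁻] + 2[CO3²⁻] = (α₁ + 2α₂)·DIC
At pH 7.77: [H⁺]/K1 = 10^-1.79 = 0.016218, K2/[H⁺] = 10^-1.20 = 0.063096
α₁ = 1/(1 + 0.016218 + 0.063096) = 1/1.0793 = 0.9265; α₂ = α₁·K2/[H⁺] = 0.05846
α₁ + 2α₂ = 1.0434
CA = 1.0434 × 2.36 = 2.46 mmol/kg

CA = 2.46 mmol/kg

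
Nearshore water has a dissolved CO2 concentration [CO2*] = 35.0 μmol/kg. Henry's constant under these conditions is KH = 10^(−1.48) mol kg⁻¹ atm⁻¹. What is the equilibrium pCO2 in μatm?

pCO2 = 1060 μatm

KH = 10^(−1.48) = 3.311×10^-2 mol kg⁻¹ atm⁻¹
pCO2 = [CO2*]/KH = 35.0×10^-6 / 3.311×10^-2 = 1.06×10^-3 atm = 1060 μatm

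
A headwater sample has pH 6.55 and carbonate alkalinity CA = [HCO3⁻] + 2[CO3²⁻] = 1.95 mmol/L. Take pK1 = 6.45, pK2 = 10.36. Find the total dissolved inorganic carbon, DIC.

CA = [HCO3⁻] + 2[CO3²⁻] = (α₁ + 2α₂)·DIC
At pH 6.55: [H⁺]/K1 = 10^-0.10 = 0.79433, K2/[H⁺] = 10^-3.81 = 0.00015488
α₁ = 1/(1 + 0.79433 + 0.00015488) = 1/1.7945 = 0.5573; α₂ = α₁·K2/[H⁺] = 8.631×10^-5
α₁ + 2α₂ = 0.5574
DIC = CA / (α₁ + 2α₂) = 1.95 / 0.5574 = 3.50 mmol/L

DIC = 3.50 mmol/L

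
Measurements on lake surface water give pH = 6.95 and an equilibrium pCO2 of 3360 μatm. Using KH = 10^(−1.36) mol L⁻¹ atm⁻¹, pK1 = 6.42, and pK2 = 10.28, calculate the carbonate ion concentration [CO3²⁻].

[CO2*] = KH · pCO2 = 10^(−1.36) × 3360×10^-6 = 1.467×10^-4 mol/L
α₀ = 1/(1 + K1/[H⁺] + K1K2/[H⁺]²) = 1/(1 + 10^+0.53 + 10^-2.80) = 0.2278
DIC = [CO2*]/α₀ = 1.467×10^-4 / 0.2278 = 0.6439 mmol/L
[CO3²⁻] = α₂·DIC; α₂ = 0.0003610, so [CO3²⁻] = 0.0003610 × 0.6439 = 0.000232 mmol/L = 0.232 μmol/L

[CO3²⁻] = 0.232 μmol/L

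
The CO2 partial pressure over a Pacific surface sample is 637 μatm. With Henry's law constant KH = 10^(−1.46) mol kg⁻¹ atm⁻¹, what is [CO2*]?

[CO2*] = 22.1 μmol/kg

KH = 10^(−1.46) = 3.467×10^-2 mol kg⁻¹ atm⁻¹
[CO2*] = KH · pCO2 = 3.467×10^-2 × 637×10^-6 atm = 2.21×10^-5 mol/kg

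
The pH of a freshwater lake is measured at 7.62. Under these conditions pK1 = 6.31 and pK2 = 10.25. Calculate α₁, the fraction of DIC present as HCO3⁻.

α₁ = 1 / (1 + [H⁺]/K1 + K2/[H⁺]) = 1 / (1 + 10^-1.31 + 10^-2.63)
   = 1 / (1 + 0.048978 + 0.0023442) = 1/1.0513 = 0.9512

α₁ = 0.951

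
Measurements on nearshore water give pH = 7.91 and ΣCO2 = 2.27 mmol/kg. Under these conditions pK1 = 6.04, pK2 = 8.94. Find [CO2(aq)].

[CO2*] = 0.0277 mmol/kg

α₀ = 1 / (1 + K1/[H⁺] + K1K2/[H⁺]²) = 1 / (1 + 10^+1.87 + 10^+0.84)
   = 1 / (1 + 74.131 + 6.9183) = 1/82.049 = 0.01219
[CO2*] = α₀ × DIC = 0.01219 × 2.27 = 0.0277 mmol/kg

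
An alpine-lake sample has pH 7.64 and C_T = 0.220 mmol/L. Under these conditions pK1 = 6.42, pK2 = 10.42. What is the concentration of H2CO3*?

[CO2*] = 12.5 μmol/L

α₀ = 1 / (1 + K1/[H⁺] + K1K2/[H⁺]²) = 1 / (1 + 10^+1.22 + 10^-1.56)
   = 1 / (1 + 16.596 + 0.027542) = 1/17.623 = 0.05674
[CO2*] = α₀ × DIC = 0.05674 × 0.220 = 0.0125 mmol/L = 12.5 μmol/L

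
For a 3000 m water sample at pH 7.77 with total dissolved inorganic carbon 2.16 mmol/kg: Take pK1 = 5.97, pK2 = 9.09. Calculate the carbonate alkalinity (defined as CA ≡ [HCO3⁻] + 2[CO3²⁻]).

CA = [HCO3⁻] + 2[CO3²⁻] = (α₁ + 2α₂)·DIC
At pH 7.77: [H⁺]/K1 = 10^-1.80 = 0.015849, K2/[H⁺] = 10^-1.32 = 0.047863
α₁ = 1/(1 + 0.015849 + 0.047863) = 1/1.0637 = 0.9401; α₂ = α₁·K2/[H⁺] = 0.04500
α₁ + 2α₂ = 1.0301
CA = 1.0301 × 2.16 = 2.23 mmol/kg

CA = 2.23 mmol/kg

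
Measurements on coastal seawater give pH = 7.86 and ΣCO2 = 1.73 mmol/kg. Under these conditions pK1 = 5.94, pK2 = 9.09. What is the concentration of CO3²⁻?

[CO3²⁻] = 0.0951 mmol/kg

α₂ = 1 / (1 + [H⁺]/K2 + [H⁺]²/(K1K2)) = 1 / (1 + 10^+1.23 + 10^-0.69)
   = 1 / (1 + 16.982 + 0.20417) = 1/18.187 = 0.05499
[CO3²⁻] = α₂ × DIC = 0.05499 × 1.73 = 0.0951 mmol/kg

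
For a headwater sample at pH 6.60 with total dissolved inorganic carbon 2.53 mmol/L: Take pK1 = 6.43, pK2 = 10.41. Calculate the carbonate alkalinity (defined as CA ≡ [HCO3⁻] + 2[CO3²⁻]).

CA = 1.51 mmol/L

CA = [HCO3⁻] + 2[CO3²⁻] = (α₁ + 2α₂)·DIC
At pH 6.60: [H⁺]/K1 = 10^-0.17 = 0.67608, K2/[H⁺] = 10^-3.81 = 0.00015488
α₁ = 1/(1 + 0.67608 + 0.00015488) = 1/1.6762 = 0.5966; α₂ = α₁·K2/[H⁺] = 9.240×10^-5
α₁ + 2α₂ = 0.5968
CA = 0.5968 × 2.53 = 1.51 mmol/L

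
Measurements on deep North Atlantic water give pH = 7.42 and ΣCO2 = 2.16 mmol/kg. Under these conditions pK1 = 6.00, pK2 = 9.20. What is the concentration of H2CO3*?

α₀ = 1 / (1 + K1/[H⁺] + K1K2/[H⁺]²) = 1 / (1 + 10^+1.42 + 10^-0.36)
   = 1 / (1 + 26.303 + 0.43652) = 1/27.739 = 0.03605
[CO2*] = α₀ × DIC = 0.03605 × 2.16 = 0.0779 mmol/kg

[CO2*] = 0.0779 mmol/kg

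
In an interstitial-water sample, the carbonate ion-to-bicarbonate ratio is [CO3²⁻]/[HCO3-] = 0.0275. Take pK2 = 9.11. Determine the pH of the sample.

From K2 = [H⁺][CO3²⁻]/[HCO3-]:  pH = pK2 + log₁₀([CO3²⁻]/[HCO3-])
log₁₀(0.0275) = -1.561
pH = 9.11 + (-1.561) = 7.55

pH = 7.55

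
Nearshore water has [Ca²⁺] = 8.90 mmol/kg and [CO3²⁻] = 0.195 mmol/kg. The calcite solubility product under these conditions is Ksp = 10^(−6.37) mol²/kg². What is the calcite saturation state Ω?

Ksp = 10^(−6.37) = 4.266×10^-7
Ω = [Ca²⁺][CO3²⁻]/Ksp = (8.90×10^-3)(0.195×10^-3) / 4.266×10^-7 = 4.07

Ω = 4.07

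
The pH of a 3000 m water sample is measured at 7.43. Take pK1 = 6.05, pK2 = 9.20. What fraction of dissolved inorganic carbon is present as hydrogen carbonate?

α₁ = 1 / (1 + [H⁺]/K1 + K2/[H⁺]) = 1 / (1 + 10^-1.38 + 10^-1.77)
   = 1 / (1 + 0.041687 + 0.016982) = 1/1.0587 = 0.9446

α₁ = 0.945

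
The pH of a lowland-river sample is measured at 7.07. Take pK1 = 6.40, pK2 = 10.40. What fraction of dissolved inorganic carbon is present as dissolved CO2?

α₀ = 0.176

α₀ = 1 / (1 + K1/[H⁺] + K1K2/[H⁺]²) = 1 / (1 + 10^+0.67 + 10^-2.66)
   = 1 / (1 + 4.6774 + 0.0021878) = 1/5.6795 = 0.1761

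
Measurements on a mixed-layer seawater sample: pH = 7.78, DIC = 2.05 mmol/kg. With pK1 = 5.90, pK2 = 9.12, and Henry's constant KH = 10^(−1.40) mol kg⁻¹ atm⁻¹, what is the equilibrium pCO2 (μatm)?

α₀ = 1 / (1 + K1/[H⁺] + K1K2/[H⁺]²) = 1 / (1 + 10^+1.88 + 10^+0.54)
   = 1 / (1 + 75.858 + 3.4674) = 1/80.325 = 0.01245
[CO2*] = α₀ × DIC = 0.01245 × 2.05 = 0.02552 mmol/kg
pCO2 = [CO2*]/KH = 2.552×10^-5 / 3.981×10^-2 = 641 μatm

pCO2 = 641 μatm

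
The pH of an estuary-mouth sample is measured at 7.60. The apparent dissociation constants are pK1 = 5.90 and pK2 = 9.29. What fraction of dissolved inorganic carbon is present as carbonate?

α₂ = 1 / (1 + [H⁺]/K2 + [H⁺]²/(K1K2)) = 1 / (1 + 10^+1.69 + 10^-0.01)
   = 1 / (1 + 48.978 + 0.97724) = 1/50.955 = 0.01963

α₂ = 0.0196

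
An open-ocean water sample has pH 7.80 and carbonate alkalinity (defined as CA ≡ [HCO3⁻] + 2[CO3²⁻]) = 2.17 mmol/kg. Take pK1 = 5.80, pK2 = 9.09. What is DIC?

DIC = 2.09 mmol/kg

CA = [HCO3⁻] + 2[CO3²⁻] = (α₁ + 2α₂)·DIC
At pH 7.80: [H⁺]/K1 = 10^-2.00 = 0.010000, K2/[H⁺] = 10^-1.29 = 0.051286
α₁ = 1/(1 + 0.010000 + 0.051286) = 1/1.0613 = 0.9423; α₂ = α₁·K2/[H⁺] = 0.04832
α₁ + 2α₂ = 1.0389
DIC = CA / (α₁ + 2α₂) = 2.17 / 1.0389 = 2.09 mmol/kg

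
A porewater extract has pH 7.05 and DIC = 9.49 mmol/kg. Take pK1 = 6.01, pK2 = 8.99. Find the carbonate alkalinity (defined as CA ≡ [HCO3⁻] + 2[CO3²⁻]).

CA = 8.80 mmol/kg

CA = [HCO3⁻] + 2[CO3²⁻] = (α₁ + 2α₂)·DIC
At pH 7.05: [H⁺]/K1 = 10^-1.04 = 0.091201, K2/[H⁺] = 10^-1.94 = 0.011482
α₁ = 1/(1 + 0.091201 + 0.011482) = 1/1.1027 = 0.9069; α₂ = α₁·K2/[H⁺] = 0.01041
α₁ + 2α₂ = 0.9277
CA = 0.9277 × 9.49 = 8.80 mmol/kg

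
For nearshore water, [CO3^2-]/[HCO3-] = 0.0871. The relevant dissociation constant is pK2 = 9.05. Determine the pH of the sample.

pH = 7.99

From K2 = [H⁺][CO3^2-]/[HCO3-]:  pH = pK2 + log₁₀([CO3^2-]/[HCO3-])
log₁₀(0.0871) = -1.060
pH = 9.05 + (-1.060) = 7.99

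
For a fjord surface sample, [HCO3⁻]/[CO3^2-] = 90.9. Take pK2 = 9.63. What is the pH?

From K2 = [H⁺][CO3^2-]/[HCO3⁻]:  pH = pK2 − log₁₀([HCO3⁻]/[CO3^2-])
log₁₀(90.9) = +1.959
pH = 9.63 − (+1.959) = 7.67

pH = 7.67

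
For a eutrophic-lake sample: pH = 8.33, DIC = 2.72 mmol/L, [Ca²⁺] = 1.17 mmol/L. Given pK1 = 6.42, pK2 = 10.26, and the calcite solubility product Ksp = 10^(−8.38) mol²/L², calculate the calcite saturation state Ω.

Ω = 8.76

α₂ = 1 / (1 + [H⁺]/K2 + [H⁺]²/(K1K2)) = 1 / (1 + 10^+1.93 + 10^+0.02)
   = 1 / (1 + 85.114 + 1.0471) = 1/87.161 = 0.01147
[CO3²⁻] = α₂ × DIC = 0.01147 × 2.72 = 0.03121 mmol/L
Ksp = 10^(−8.38) = 4.169×10^-9
Ω = [Ca²⁺][CO3²⁻]/Ksp = (1.17×10^-3)(3.121×10^-5) / 4.169×10^-9 = 8.76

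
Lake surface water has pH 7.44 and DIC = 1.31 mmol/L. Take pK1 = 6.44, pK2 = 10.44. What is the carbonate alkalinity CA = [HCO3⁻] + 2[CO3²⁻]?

CA = 1.19 mmol/L

CA = [HCO3⁻] + 2[CO3²⁻] = (α₁ + 2α₂)·DIC
At pH 7.44: [H⁺]/K1 = 10^-1.00 = 0.10000, K2/[H⁺] = 10^-3.00 = 0.0010000
α₁ = 1/(1 + 0.10000 + 0.0010000) = 1/1.1010 = 0.9083; α₂ = α₁·K2/[H⁺] = 0.0009083
α₁ + 2α₂ = 0.9101
CA = 0.9101 × 1.31 = 1.19 mmol/L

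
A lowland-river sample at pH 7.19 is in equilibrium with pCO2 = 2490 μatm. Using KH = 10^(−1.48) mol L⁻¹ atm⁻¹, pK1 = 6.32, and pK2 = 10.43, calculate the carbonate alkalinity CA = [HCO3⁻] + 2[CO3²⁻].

CA = 0.612 mmol/L

[CO2*] = KH · pCO2 = 10^(−1.48) × 2490×10^-6 = 8.245×10^-5 mol/L
α₀ = 1/(1 + K1/[H⁺] + K1K2/[H⁺]²) = 1/(1 + 10^+0.87 + 10^-2.37) = 0.1188
DIC = [CO2*]/α₀ = 8.245×10^-5 / 0.1188 = 0.6940 mmol/L
CA = (α₁ + 2α₂)·DIC = (0.8807 + 2×0.0005068) × 0.6940 = 0.612 mmol/L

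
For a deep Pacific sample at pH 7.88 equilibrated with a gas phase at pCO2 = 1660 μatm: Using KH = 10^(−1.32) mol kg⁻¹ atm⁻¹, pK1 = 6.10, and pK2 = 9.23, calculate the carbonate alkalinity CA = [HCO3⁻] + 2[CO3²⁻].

CA = 5.22 mmol/kg

[CO2*] = KH · pCO2 = 10^(−1.32) × 1660×10^-6 = 7.945×10^-5 mol/kg
α₀ = 1/(1 + K1/[H⁺] + K1K2/[H⁺]²) = 1/(1 + 10^+1.78 + 10^+0.43) = 0.01564
DIC = [CO2*]/α₀ = 7.945×10^-5 / 0.01564 = 5.081 mmol/kg
CA = (α₁ + 2α₂)·DIC = (0.9423 + 2×0.04209) × 5.081 = 5.22 mmol/kg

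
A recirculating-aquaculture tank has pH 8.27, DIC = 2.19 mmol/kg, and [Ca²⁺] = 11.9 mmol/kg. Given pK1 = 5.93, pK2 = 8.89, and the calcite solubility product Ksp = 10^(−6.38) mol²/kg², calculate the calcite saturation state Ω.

Ω = 12.1

α₂ = 1 / (1 + [H⁺]/K2 + [H⁺]²/(K1K2)) = 1 / (1 + 10^+0.62 + 10^-1.72)
   = 1 / (1 + 4.1687 + 0.019055) = 1/5.1877 = 0.1928
[CO3²⁻] = α₂ × DIC = 0.1928 × 2.19 = 0.4221 mmol/kg
Ksp = 10^(−6.38) = 4.169×10^-7
Ω = [Ca²⁺][CO3²⁻]/Ksp = (11.9×10^-3)(4.221×10^-4) / 4.169×10^-7 = 12.1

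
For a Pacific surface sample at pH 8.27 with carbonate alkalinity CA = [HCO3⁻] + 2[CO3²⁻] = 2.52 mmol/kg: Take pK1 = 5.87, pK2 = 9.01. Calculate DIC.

CA = [HCO3⁻] + 2[CO3²⁻] = (α₁ + 2α₂)·DIC
At pH 8.27: [H⁺]/K1 = 10^-2.40 = 0.0039811, K2/[H⁺] = 10^-0.74 = 0.18197
α₁ = 1/(1 + 0.0039811 + 0.18197) = 1/1.1860 = 0.8432; α₂ = α₁·K2/[H⁺] = 0.1534
α₁ + 2α₂ = 1.1501
DIC = CA / (α₁ + 2α₂) = 2.52 / 1.1501 = 2.19 mmol/kg

DIC = 2.19 mmol/kg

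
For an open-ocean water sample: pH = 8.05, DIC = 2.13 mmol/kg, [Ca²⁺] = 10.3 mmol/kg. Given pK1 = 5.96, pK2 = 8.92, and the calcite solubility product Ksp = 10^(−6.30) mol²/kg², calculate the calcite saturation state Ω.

Ω = 5.17

α₂ = 1 / (1 + [H⁺]/K2 + [H⁺]²/(K1K2)) = 1 / (1 + 10^+0.87 + 10^-1.22)
   = 1 / (1 + 7.4131 + 0.060256) = 1/8.4734 = 0.1180
[CO3²⁻] = α₂ × DIC = 0.1180 × 2.13 = 0.2514 mmol/kg
Ksp = 10^(−6.30) = 5.012×10^-7
Ω = [Ca²⁺][CO3²⁻]/Ksp = (10.3×10^-3)(2.514×10^-4) / 5.012×10^-7 = 5.17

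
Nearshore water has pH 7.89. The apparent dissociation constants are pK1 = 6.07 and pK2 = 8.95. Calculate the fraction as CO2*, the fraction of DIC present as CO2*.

α₀ = 0.0137

α₀ = 1 / (1 + K1/[H⁺] + K1K2/[H⁺]²) = 1 / (1 + 10^+1.82 + 10^+0.76)
   = 1 / (1 + 66.069 + 5.7544) = 1/72.824 = 0.01373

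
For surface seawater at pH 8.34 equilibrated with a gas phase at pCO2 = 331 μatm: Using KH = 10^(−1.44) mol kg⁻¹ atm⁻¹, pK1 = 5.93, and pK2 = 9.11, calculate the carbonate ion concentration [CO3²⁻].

[CO2*] = KH · pCO2 = 10^(−1.44) × 331×10^-6 = 1.202×10^-5 mol/kg
α₀ = 1/(1 + K1/[H⁺] + K1K2/[H⁺]²) = 1/(1 + 10^+2.41 + 10^+1.64) = 0.003315
DIC = [CO2*]/α₀ = 1.202×10^-5 / 0.003315 = 3.626 mmol/kg
[CO3²⁻] = α₂·DIC; α₂ = 0.1447, so [CO3²⁻] = 0.1447 × 3.626 = 0.525 mmol/kg

[CO3²⁻] = 0.525 mmol/kg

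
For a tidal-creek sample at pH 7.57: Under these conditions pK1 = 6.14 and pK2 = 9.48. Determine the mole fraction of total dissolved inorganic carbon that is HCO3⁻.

α₁ = 0.953

α₁ = 1 / (1 + [H⁺]/K1 + K2/[H⁺]) = 1 / (1 + 10^-1.43 + 10^-1.91)
   = 1 / (1 + 0.037154 + 0.012303) = 1/1.0495 = 0.9529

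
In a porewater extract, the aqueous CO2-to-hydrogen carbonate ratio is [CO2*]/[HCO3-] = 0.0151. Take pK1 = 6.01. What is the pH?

pH = 7.83

From K1 = [H⁺][HCO3-]/[CO2*]:  pH = pK1 − log₁₀([CO2*]/[HCO3-])
log₁₀(0.0151) = -1.821
pH = 6.01 − (-1.821) = 7.83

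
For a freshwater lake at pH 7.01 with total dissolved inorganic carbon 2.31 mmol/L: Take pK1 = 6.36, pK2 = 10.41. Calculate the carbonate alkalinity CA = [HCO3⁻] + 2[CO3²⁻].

CA = [HCO3⁻] + 2[CO3²⁻] = (α₁ + 2α₂)·DIC
At pH 7.01: [H⁺]/K1 = 10^-0.65 = 0.22387, K2/[H⁺] = 10^-3.40 = 0.00039811
α₁ = 1/(1 + 0.22387 + 0.00039811) = 1/1.2243 = 0.8168; α₂ = α₁·K2/[H⁺] = 0.0003252
α₁ + 2α₂ = 0.8175
CA = 0.8175 × 2.31 = 1.89 mmol/L

CA = 1.89 mmol/L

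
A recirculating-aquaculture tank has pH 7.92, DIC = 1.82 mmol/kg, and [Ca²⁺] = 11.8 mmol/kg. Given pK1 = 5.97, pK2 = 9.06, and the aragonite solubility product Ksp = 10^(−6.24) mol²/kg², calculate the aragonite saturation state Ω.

Ω = 2.49

α₂ = 1 / (1 + [H⁺]/K2 + [H⁺]²/(K1K2)) = 1 / (1 + 10^+1.14 + 10^-0.81)
   = 1 / (1 + 13.804 + 0.15488) = 1/14.959 = 0.06685
[CO3²⁻] = α₂ × DIC = 0.06685 × 1.82 = 0.1217 mmol/kg
Ksp = 10^(−6.24) = 5.754×10^-7
Ω = [Ca²⁺][CO3²⁻]/Ksp = (11.8×10^-3)(1.217×10^-4) / 5.754×10^-7 = 2.49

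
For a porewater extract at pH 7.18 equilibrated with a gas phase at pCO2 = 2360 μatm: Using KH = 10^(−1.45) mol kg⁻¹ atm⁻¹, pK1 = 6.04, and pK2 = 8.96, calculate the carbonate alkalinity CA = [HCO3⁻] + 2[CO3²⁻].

[CO2*] = KH · pCO2 = 10^(−1.45) × 2360×10^-6 = 8.374×10^-5 mol/kg
α₀ = 1/(1 + K1/[H⁺] + K1K2/[H⁺]²) = 1/(1 + 10^+1.14 + 10^-0.64) = 0.06652
DIC = [CO2*]/α₀ = 8.374×10^-5 / 0.06652 = 1.259 mmol/kg
CA = (α₁ + 2α₂)·DIC = (0.9182 + 2×0.01524) × 1.259 = 1.19 mmol/kg

CA = 1.19 mmol/kg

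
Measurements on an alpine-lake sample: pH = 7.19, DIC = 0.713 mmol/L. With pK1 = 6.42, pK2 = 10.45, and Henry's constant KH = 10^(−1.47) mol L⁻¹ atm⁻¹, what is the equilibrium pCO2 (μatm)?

pCO2 = 3050 μatm

α₀ = 1 / (1 + K1/[H⁺] + K1K2/[H⁺]²) = 1 / (1 + 10^+0.77 + 10^-2.49)
   = 1 / (1 + 5.8884 + 0.0032359) = 1/6.8917 = 0.1451
[CO2*] = α₀ × DIC = 0.1451 × 0.713 = 0.1035 mmol/L
pCO2 = [CO2*]/KH = 1.035×10^-4 / 3.388×10^-2 = 3050 μatm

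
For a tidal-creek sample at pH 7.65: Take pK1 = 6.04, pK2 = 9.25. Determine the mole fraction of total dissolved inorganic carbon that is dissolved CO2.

α₀ = 1 / (1 + K1/[H⁺] + K1K2/[H⁺]²) = 1 / (1 + 10^+1.61 + 10^+0.01)
   = 1 / (1 + 40.738 + 1.0233) = 1/42.761 = 0.02339

α₀ = 0.0234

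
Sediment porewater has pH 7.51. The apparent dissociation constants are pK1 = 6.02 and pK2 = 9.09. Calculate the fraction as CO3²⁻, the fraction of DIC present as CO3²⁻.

α₂ = 0.0248

α₂ = 1 / (1 + [H⁺]/K2 + [H⁺]²/(K1K2)) = 1 / (1 + 10^+1.58 + 10^+0.09)
   = 1 / (1 + 38.019 + 1.2303) = 1/40.249 = 0.02485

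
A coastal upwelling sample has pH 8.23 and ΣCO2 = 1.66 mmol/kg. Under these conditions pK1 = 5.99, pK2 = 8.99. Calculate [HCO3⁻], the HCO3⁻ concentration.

[HCO3⁻] = 1.41 mmol/kg

α₁ = 1 / (1 + [H⁺]/K1 + K2/[H⁺]) = 1 / (1 + 10^-2.24 + 10^-0.76)
   = 1 / (1 + 0.0057544 + 0.17378) = 1/1.1795 = 0.8478
[HCO3⁻] = α₁ × DIC = 0.8478 × 1.66 = 1.41 mmol/kg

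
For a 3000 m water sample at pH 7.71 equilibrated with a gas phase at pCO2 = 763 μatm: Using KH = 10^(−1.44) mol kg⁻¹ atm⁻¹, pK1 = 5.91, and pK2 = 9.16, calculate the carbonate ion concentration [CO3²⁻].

[CO2*] = KH · pCO2 = 10^(−1.44) × 763×10^-6 = 2.770×10^-5 mol/kg
α₀ = 1/(1 + K1/[H⁺] + K1K2/[H⁺]²) = 1/(1 + 10^+1.80 + 10^+0.35) = 0.01508
DIC = [CO2*]/α₀ = 2.770×10^-5 / 0.01508 = 1.838 mmol/kg
[CO3²⁻] = α₂·DIC; α₂ = 0.03375, so [CO3²⁻] = 0.03375 × 1.838 = 0.0620 mmol/kg

[CO3²⁻] = 0.0620 mmol/kg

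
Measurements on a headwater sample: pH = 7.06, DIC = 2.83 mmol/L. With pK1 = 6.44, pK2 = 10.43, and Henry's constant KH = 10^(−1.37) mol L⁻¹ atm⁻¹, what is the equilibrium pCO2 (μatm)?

α₀ = 1 / (1 + K1/[H⁺] + K1K2/[H⁺]²) = 1 / (1 + 10^+0.62 + 10^-2.75)
   = 1 / (1 + 4.1687 + 0.0017783) = 1/5.1705 = 0.1934
[CO2*] = α₀ × DIC = 0.1934 × 2.83 = 0.5473 mmol/L
pCO2 = [CO2*]/KH = 5.473×10^-4 / 4.266×10^-2 = 1.28×10^4 μatm

pCO2 = 1.28×10^4 μatm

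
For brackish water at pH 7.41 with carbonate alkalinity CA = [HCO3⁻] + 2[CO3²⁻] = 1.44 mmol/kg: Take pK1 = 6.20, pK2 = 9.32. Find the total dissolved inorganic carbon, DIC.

CA = [HCO3⁻] + 2[CO3²⁻] = (α₁ + 2α₂)·DIC
At pH 7.41: [H⁺]/K1 = 10^-1.21 = 0.061660, K2/[H⁺] = 10^-1.91 = 0.012303
α₁ = 1/(1 + 0.061660 + 0.012303) = 1/1.0740 = 0.9311; α₂ = α₁·K2/[H⁺] = 0.01146
α₁ + 2α₂ = 0.9540
DIC = CA / (α₁ + 2α₂) = 1.44 / 0.9540 = 1.51 mmol/kg

DIC = 1.51 mmol/kg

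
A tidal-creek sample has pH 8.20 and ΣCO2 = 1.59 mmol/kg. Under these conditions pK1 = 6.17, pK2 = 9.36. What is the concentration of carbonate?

α₂ = 1 / (1 + [H⁺]/K2 + [H⁺]²/(K1K2)) = 1 / (1 + 10^+1.16 + 10^-0.87)
   = 1 / (1 + 14.454 + 0.13490) = 1/15.589 = 0.06415
[CO3²⁻] = α₂ × DIC = 0.06415 × 1.59 = 0.102 mmol/kg

[CO3²⁻] = 0.102 mmol/kg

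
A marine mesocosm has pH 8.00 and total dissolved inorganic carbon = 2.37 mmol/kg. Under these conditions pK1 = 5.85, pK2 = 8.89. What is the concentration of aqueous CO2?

α₀ = 1 / (1 + K1/[H⁺] + K1K2/[H⁺]²) = 1 / (1 + 10^+2.15 + 10^+1.26)
   = 1 / (1 + 141.25 + 18.197) = 1/160.45 = 0.006232
[CO2*] = α₀ × DIC = 0.006232 × 2.37 = 0.0148 mmol/kg = 14.8 μmol/kg

[CO2*] = 14.8 μmol/kg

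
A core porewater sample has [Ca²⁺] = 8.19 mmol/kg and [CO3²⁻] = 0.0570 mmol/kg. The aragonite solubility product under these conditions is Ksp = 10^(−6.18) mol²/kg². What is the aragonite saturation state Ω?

Ksp = 10^(−6.18) = 6.607×10^-7
Ω = [Ca²⁺][CO3²⁻]/Ksp = (8.19×10^-3)(0.0570×10^-3) / 6.607×10^-7 = 0.707

Ω = 0.707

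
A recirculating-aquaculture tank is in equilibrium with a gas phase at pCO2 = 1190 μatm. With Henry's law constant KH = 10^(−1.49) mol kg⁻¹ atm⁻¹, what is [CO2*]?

KH = 10^(−1.49) = 3.236×10^-2 mol kg⁻¹ atm⁻¹
[CO2*] = KH · pCO2 = 3.236×10^-2 × 1190×10^-6 atm = 3.85×10^-5 mol/kg

[CO2*] = 38.5 μmol/kg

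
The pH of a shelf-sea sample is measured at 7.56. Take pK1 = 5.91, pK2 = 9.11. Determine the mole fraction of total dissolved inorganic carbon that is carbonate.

α₂ = 1 / (1 + [H⁺]/K2 + [H⁺]²/(K1K2)) = 1 / (1 + 10^+1.55 + 10^-0.10)
   = 1 / (1 + 35.481 + 0.79433) = 1/37.276 = 0.02683

α₂ = 0.0268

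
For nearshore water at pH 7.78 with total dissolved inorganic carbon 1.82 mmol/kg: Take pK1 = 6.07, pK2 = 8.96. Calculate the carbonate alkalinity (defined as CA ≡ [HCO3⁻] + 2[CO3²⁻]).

CA = 1.90 mmol/kg

CA = [HCO3⁻] + 2[CO3²⁻] = (α₁ + 2α₂)·DIC
At pH 7.78: [H⁺]/K1 = 10^-1.71 = 0.019498, K2/[H⁺] = 10^-1.18 = 0.066069
α₁ = 1/(1 + 0.019498 + 0.066069) = 1/1.0856 = 0.9212; α₂ = α₁·K2/[H⁺] = 0.06086
α₁ + 2α₂ = 1.0429
CA = 1.0429 × 1.82 = 1.90 mmol/kg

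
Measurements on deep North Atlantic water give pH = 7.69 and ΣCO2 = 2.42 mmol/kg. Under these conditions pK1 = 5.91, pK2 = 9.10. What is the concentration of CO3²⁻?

α₂ = 1 / (1 + [H⁺]/K2 + [H⁺]²/(K1K2)) = 1 / (1 + 10^+1.41 + 10^-0.37)
   = 1 / (1 + 25.704 + 0.42658) = 1/27.131 = 0.03686
[CO3²⁻] = α₂ × DIC = 0.03686 × 2.42 = 0.0892 mmol/kg

[CO3²⁻] = 0.0892 mmol/kg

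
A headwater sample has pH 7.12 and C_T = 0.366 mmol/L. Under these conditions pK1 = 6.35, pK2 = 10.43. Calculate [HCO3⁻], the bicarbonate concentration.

[HCO3⁻] = 0.313 mmol/L

α₁ = 1 / (1 + [H⁺]/K1 + K2/[H⁺]) = 1 / (1 + 10^-0.77 + 10^-3.31)
   = 1 / (1 + 0.16982 + 0.00048978) = 1/1.1703 = 0.8545
[HCO3⁻] = α₁ × DIC = 0.8545 × 0.366 = 0.313 mmol/L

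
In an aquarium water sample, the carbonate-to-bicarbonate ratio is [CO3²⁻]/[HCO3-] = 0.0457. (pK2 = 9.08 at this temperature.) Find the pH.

pH = 7.74

From K2 = [H⁺][CO3²⁻]/[HCO3-]:  pH = pK2 + log₁₀([CO3²⁻]/[HCO3-])
log₁₀(0.0457) = -1.340
pH = 9.08 + (-1.340) = 7.74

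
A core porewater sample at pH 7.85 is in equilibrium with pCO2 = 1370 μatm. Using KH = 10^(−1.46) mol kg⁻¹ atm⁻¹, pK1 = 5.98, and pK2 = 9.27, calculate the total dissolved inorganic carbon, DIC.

DIC = 3.70 mmol/kg

[CO2*] = KH · pCO2 = 10^(−1.46) × 1370×10^-6 = 4.750×10^-5 mol/kg
α₀ = 1/(1 + K1/[H⁺] + K1K2/[H⁺]²) = 1/(1 + 10^+1.87 + 10^+0.45) = 0.01283
DIC = [CO2*]/α₀ = 4.750×10^-5 / 0.01283 = 3.70 mmol/kg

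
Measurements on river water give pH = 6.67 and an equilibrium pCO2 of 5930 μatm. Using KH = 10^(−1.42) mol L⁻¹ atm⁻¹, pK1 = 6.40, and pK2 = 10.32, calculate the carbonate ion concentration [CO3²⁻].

[CO2*] = KH · pCO2 = 10^(−1.42) × 5930×10^-6 = 2.255×10^-4 mol/L
α₀ = 1/(1 + K1/[H⁺] + K1K2/[H⁺]²) = 1/(1 + 10^+0.27 + 10^-3.38) = 0.3493
DIC = [CO2*]/α₀ = 2.255×10^-4 / 0.3493 = 0.6454 mmol/L
[CO3²⁻] = α₂·DIC; α₂ = 0.0001456, so [CO3²⁻] = 0.0001456 × 0.6454 = 9.40×10^-5 mmol/L = 0.0940 μmol/L

[CO3²⁻] = 0.0940 μmol/L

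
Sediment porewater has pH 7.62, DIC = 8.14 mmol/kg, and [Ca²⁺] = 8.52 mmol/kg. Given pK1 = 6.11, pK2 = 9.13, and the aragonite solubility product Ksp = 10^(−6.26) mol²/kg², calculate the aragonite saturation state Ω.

α₂ = 1 / (1 + [H⁺]/K2 + [H⁺]²/(K1K2)) = 1 / (1 + 10^+1.51 + 10^+0.00)
   = 1 / (1 + 32.359 + 1.0000) = 1/34.359 = 0.02910
[CO3²⁻] = α₂ × DIC = 0.02910 × 8.14 = 0.2369 mmol/kg
Ksp = 10^(−6.26) = 5.495×10^-7
Ω = [Ca²⁺][CO3²⁻]/Ksp = (8.52×10^-3)(2.369×10^-4) / 5.495×10^-7 = 3.67

Ω = 3.67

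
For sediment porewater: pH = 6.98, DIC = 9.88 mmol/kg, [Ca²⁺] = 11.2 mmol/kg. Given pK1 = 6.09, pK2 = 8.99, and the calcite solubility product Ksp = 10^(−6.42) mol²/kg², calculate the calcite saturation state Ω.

Ω = 2.50

α₂ = 1 / (1 + [H⁺]/K2 + [H⁺]²/(K1K2)) = 1 / (1 + 10^+2.01 + 10^+1.12)
   = 1 / (1 + 102.33 + 13.183) = 1/116.51 = 0.008583
[CO3²⁻] = α₂ × DIC = 0.008583 × 9.88 = 0.08480 mmol/kg
Ksp = 10^(−6.42) = 3.802×10^-7
Ω = [Ca²⁺][CO3²⁻]/Ksp = (11.2×10^-3)(8.480×10^-5) / 3.802×10^-7 = 2.50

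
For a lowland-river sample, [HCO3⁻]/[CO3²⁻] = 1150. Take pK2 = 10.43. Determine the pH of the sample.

From K2 = [H⁺][CO3²⁻]/[HCO3⁻]:  pH = pK2 − log₁₀([HCO3⁻]/[CO3²⁻])
log₁₀(1150) = +3.061
pH = 10.43 − (+3.061) = 7.37

pH = 7.37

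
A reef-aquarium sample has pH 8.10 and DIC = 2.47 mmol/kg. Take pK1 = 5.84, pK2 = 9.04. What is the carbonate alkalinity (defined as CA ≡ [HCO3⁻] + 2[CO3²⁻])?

CA = [HCO3⁻] + 2[CO3²⁻] = (α₁ + 2α₂)·DIC
At pH 8.10: [H⁺]/K1 = 10^-2.26 = 0.0054954, K2/[H⁺] = 10^-0.94 = 0.11482
α₁ = 1/(1 + 0.0054954 + 0.11482) = 1/1.1203 = 0.8926; α₂ = α₁·K2/[H⁺] = 0.1025
α₁ + 2α₂ = 1.0976
CA = 1.0976 × 2.47 = 2.71 mmol/kg

CA = 2.71 mmol/kg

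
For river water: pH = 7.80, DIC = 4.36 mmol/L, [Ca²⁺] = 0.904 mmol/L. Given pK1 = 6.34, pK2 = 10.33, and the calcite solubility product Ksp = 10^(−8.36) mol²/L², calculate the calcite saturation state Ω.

Ω = 2.57

α₂ = 1 / (1 + [H⁺]/K2 + [H⁺]²/(K1K2)) = 1 / (1 + 10^+2.53 + 10^+1.07)
   = 1 / (1 + 338.84 + 11.749) = 1/351.59 = 0.002844
[CO3²⁻] = α₂ × DIC = 0.002844 × 4.36 = 0.01240 mmol/L = 12.40 μmol/L
Ksp = 10^(−8.36) = 4.365×10^-9
Ω = [Ca²⁺][CO3²⁻]/Ksp = (0.904×10^-3)(1.240×10^-5) / 4.365×10^-9 = 2.57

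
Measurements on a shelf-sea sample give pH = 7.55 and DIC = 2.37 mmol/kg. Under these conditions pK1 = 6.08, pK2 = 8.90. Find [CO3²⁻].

[CO3²⁻] = 0.0982 mmol/kg

α₂ = 1 / (1 + [H⁺]/K2 + [H⁺]²/(K1K2)) = 1 / (1 + 10^+1.35 + 10^-0.12)
   = 1 / (1 + 22.387 + 0.75858) = 1/24.146 = 0.04142
[CO3²⁻] = α₂ × DIC = 0.04142 × 2.37 = 0.0982 mmol/kg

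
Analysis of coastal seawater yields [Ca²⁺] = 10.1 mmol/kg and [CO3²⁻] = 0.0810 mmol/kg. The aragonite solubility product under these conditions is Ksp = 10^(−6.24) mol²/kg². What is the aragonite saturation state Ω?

Ω = 1.42

Ksp = 10^(−6.24) = 5.754×10^-7
Ω = [Ca²⁺][CO3²⁻]/Ksp = (10.1×10^-3)(0.0810×10^-3) / 5.754×10^-7 = 1.42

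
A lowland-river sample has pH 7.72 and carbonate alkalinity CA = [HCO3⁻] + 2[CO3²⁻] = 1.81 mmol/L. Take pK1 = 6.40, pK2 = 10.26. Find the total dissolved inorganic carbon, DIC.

DIC = 1.89 mmol/L

CA = [HCO3⁻] + 2[CO3²⁻] = (α₁ + 2α₂)·DIC
At pH 7.72: [H⁺]/K1 = 10^-1.32 = 0.047863, K2/[H⁺] = 10^-2.54 = 0.0028840
α₁ = 1/(1 + 0.047863 + 0.0028840) = 1/1.0507 = 0.9517; α₂ = α₁·K2/[H⁺] = 0.002745
α₁ + 2α₂ = 0.9572
DIC = CA / (α₁ + 2α₂) = 1.81 / 0.9572 = 1.89 mmol/L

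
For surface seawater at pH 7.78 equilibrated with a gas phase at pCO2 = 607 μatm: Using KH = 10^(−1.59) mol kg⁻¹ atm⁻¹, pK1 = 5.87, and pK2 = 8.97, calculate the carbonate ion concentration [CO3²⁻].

[CO2*] = KH · pCO2 = 10^(−1.59) × 607×10^-6 = 1.560×10^-5 mol/kg
α₀ = 1/(1 + K1/[H⁺] + K1K2/[H⁺]²) = 1/(1 + 10^+1.91 + 10^+0.72) = 0.01142
DIC = [CO2*]/α₀ = 1.560×10^-5 / 0.01142 = 1.366 mmol/kg
[CO3²⁻] = α₂·DIC; α₂ = 0.05996, so [CO3²⁻] = 0.05996 × 1.366 = 0.0819 mmol/kg

[CO3²⁻] = 0.0819 mmol/kg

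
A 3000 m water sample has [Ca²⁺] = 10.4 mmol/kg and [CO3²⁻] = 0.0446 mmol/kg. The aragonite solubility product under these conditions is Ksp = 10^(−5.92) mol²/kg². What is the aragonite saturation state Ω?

Ω = 0.386

Ksp = 10^(−5.92) = 1.202×10^-6
Ω = [Ca²⁺][CO3²⁻]/Ksp = (10.4×10^-3)(0.0446×10^-3) / 1.202×10^-6 = 0.386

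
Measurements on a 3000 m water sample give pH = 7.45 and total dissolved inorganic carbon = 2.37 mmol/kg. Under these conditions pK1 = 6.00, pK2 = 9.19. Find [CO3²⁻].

[CO3²⁻] = 0.0409 mmol/kg

α₂ = 1 / (1 + [H⁺]/K2 + [H⁺]²/(K1K2)) = 1 / (1 + 10^+1.74 + 10^+0.29)
   = 1 / (1 + 54.954 + 1.9498) = 1/57.904 = 0.01727
[CO3²⁻] = α₂ × DIC = 0.01727 × 2.37 = 0.0409 mmol/kg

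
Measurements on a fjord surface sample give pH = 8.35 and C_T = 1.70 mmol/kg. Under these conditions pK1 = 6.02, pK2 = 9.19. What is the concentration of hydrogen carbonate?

[HCO3⁻] = 1.48 mmol/kg

α₁ = 1 / (1 + [H⁺]/K1 + K2/[H⁺]) = 1 / (1 + 10^-2.33 + 10^-0.84)
   = 1 / (1 + 0.0046774 + 0.14454) = 1/1.1492 = 0.8702
[HCO3⁻] = α₁ × DIC = 0.8702 × 1.70 = 1.48 mmol/kg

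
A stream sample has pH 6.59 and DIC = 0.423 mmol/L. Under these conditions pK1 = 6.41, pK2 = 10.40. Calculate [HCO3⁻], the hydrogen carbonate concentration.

[HCO3⁻] = 0.255 mmol/L

α₁ = 1 / (1 + [H⁺]/K1 + K2/[H⁺]) = 1 / (1 + 10^-0.18 + 10^-3.81)
   = 1 / (1 + 0.66069 + 0.00015488) = 1/1.6608 = 0.6021
[HCO3⁻] = α₁ × DIC = 0.6021 × 0.423 = 0.255 mmol/L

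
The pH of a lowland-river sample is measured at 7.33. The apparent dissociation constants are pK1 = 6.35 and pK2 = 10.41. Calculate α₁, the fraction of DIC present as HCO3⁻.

α₁ = 1 / (1 + [H⁺]/K1 + K2/[H⁺]) = 1 / (1 + 10^-0.98 + 10^-3.08)
   = 1 / (1 + 0.10471 + 0.00083176) = 1/1.1055 = 0.9045

α₁ = 0.905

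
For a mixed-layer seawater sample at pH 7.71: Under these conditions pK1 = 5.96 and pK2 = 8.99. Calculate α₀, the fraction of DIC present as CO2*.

α₀ = 0.0166

α₀ = 1 / (1 + K1/[H⁺] + K1K2/[H⁺]²) = 1 / (1 + 10^+1.75 + 10^+0.47)
   = 1 / (1 + 56.234 + 2.9512) = 1/60.185 = 0.01662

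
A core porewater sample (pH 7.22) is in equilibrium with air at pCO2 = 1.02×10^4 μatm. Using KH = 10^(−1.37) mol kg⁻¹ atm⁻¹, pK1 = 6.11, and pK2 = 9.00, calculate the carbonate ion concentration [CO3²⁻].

[CO2*] = KH · pCO2 = 10^(−1.37) × 1.02×10^4×10^-6 = 4.351×10^-4 mol/kg
α₀ = 1/(1 + K1/[H⁺] + K1K2/[H⁺]²) = 1/(1 + 10^+1.11 + 10^-0.67) = 0.07094
DIC = [CO2*]/α₀ = 4.351×10^-4 / 0.07094 = 6.133 mmol/kg
[CO3²⁻] = α₂·DIC; α₂ = 0.01517, so [CO3²⁻] = 0.01517 × 6.133 = 0.0930 mmol/kg

[CO3²⁻] = 0.0930 mmol/kg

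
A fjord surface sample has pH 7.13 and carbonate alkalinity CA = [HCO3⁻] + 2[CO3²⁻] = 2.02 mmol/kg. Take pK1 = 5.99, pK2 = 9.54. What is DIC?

DIC = 2.16 mmol/kg

CA = [HCO3⁻] + 2[CO3²⁻] = (α₁ + 2α₂)·DIC
At pH 7.13: [H⁺]/K1 = 10^-1.14 = 0.072444, K2/[H⁺] = 10^-2.41 = 0.0038905
α₁ = 1/(1 + 0.072444 + 0.0038905) = 1/1.0763 = 0.9291; α₂ = α₁·K2/[H⁺] = 0.003615
α₁ + 2α₂ = 0.9363
DIC = CA / (α₁ + 2α₂) = 2.02 / 0.9363 = 2.16 mmol/kg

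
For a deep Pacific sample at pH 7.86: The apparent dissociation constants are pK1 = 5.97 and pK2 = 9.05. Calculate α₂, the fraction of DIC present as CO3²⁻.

α₂ = 1 / (1 + [H⁺]/K2 + [H⁺]²/(K1K2)) = 1 / (1 + 10^+1.19 + 10^-0.70)
   = 1 / (1 + 15.488 + 0.19953) = 1/16.688 = 0.05992

α₂ = 0.0599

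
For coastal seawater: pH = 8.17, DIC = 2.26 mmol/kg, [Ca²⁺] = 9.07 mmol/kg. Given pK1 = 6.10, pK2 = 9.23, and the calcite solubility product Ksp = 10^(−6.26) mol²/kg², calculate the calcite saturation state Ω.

α₂ = 1 / (1 + [H⁺]/K2 + [H⁺]²/(K1K2)) = 1 / (1 + 10^+1.06 + 10^-1.01)
   = 1 / (1 + 11.482 + 0.097724) = 1/12.579 = 0.07950
[CO3²⁻] = α₂ × DIC = 0.07950 × 2.26 = 0.1797 mmol/kg
Ksp = 10^(−6.26) = 5.495×10^-7
Ω = [Ca²⁺][CO3²⁻]/Ksp = (9.07×10^-3)(1.797×10^-4) / 5.495×10^-7 = 2.97

Ω = 2.97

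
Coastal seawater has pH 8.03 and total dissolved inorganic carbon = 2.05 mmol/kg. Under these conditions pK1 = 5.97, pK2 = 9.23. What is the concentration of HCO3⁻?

[HCO3⁻] = 1.91 mmol/kg

α₁ = 1 / (1 + [H⁺]/K1 + K2/[H⁺]) = 1 / (1 + 10^-2.06 + 10^-1.20)
   = 1 / (1 + 0.0087096 + 0.063096) = 1/1.0718 = 0.9330
[HCO3⁻] = α₁ × DIC = 0.9330 × 2.05 = 1.91 mmol/kg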